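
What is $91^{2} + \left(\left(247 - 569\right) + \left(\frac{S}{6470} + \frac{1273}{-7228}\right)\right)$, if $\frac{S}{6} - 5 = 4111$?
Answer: $\frac{186187087409}{23382580} \approx 7962.6$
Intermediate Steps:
$S = 24696$ ($S = 30 + 6 \cdot 4111 = 30 + 24666 = 24696$)
$91^{2} + \left(\left(247 - 569\right) + \left(\frac{S}{6470} + \frac{1273}{-7228}\right)\right) = 91^{2} + \left(\left(247 - 569\right) + \left(\frac{24696}{6470} + \frac{1273}{-7228}\right)\right) = 8281 + \left(-322 + \left(24696 \cdot \frac{1}{6470} + 1273 \left(- \frac{1}{7228}\right)\right)\right) = 8281 + \left(-322 + \left(\frac{12348}{3235} - \frac{1273}{7228}\right)\right) = 8281 + \left(-322 + \frac{85133189}{23382580}\right) = 8281 - \frac{7444057571}{23382580} = \frac{186187087409}{23382580}$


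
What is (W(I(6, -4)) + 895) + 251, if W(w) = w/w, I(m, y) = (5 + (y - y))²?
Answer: 1147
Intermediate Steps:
I(m, y) = 25 (I(m, y) = (5 + 0)² = 5² = 25)
W(w) = 1
(W(I(6, -4)) + 895) + 251 = (1 + 895) + 251 = 896 + 251 = 1147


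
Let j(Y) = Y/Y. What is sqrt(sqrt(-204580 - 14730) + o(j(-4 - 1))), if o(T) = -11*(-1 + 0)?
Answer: sqrt(11 + I*sqrt(219310)) ≈ 15.483 + 15.123*I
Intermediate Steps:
j(Y) = 1
o(T) = 11 (o(T) = -11*(-1) = 11)
sqrt(sqrt(-204580 - 14730) + o(j(-4 - 1))) = sqrt(sqrt(-204580 - 14730) + 11) = sqrt(sqrt(-219310) + 11) = sqrt(I*sqrt(219310) + 11) = sqrt(11 + I*sqrt(219310))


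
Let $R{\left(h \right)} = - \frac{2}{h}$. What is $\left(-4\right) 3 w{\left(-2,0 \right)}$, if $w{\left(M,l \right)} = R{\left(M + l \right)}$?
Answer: $-12$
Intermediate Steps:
$w{\left(M,l \right)} = - \frac{2}{M + l}$
$\left(-4\right) 3 w{\left(-2,0 \right)} = \left(-4\right) 3 \left(- \frac{2}{-2 + 0}\right) = - 12 \left(- \frac{2}{-2}\right) = - 12 \left(\left(-2\right) \left(- \frac{1}{2}\right)\right) = \left(-12\right) 1 = -12$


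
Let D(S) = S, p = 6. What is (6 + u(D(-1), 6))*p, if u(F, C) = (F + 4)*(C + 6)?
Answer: 252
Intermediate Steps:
u(F, C) = (4 + F)*(6 + C)
(6 + u(D(-1), 6))*p = (6 + (24 + 4*6 + 6*(-1) + 6*(-1)))*6 = (6 + (24 + 24 - 6 - 6))*6 = (6 + 36)*6 = 42*6 = 252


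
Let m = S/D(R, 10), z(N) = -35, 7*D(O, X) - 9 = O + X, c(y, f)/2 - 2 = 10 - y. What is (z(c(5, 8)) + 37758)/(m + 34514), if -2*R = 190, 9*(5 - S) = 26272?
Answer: 25802532/23791165 ≈ 1.0845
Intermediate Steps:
S = -26227/9 (S = 5 - ⅑*26272 = 5 - 26272/9 = -26227/9 ≈ -2914.1)
R = -95 (R = -½*190 = -95)
c(y, f) = 24 - 2*y (c(y, f) = 4 + 2*(10 - y) = 4 + (20 - 2*y) = 24 - 2*y)
D(O, X) = 9/7 + O/7 + X/7 (D(O, X) = 9/7 + (O + X)/7 = 9/7 + (O/7 + X/7) = 9/7 + O/7 + X/7)
m = 183589/684 (m = -26227/(9*(9/7 + (⅐)*(-95) + (⅐)*10)) = -26227/(9*(9/7 - 95/7 + 10/7)) = -26227/(9*(-76/7)) = -26227/9*(-7/76) = 183589/684 ≈ 268.40)
(z(c(5, 8)) + 37758)/(m + 34514) = (-35 + 37758)/(183589/684 + 34514) = 37723/(23791165/684) = 37723*(684/23791165) = 25802532/23791165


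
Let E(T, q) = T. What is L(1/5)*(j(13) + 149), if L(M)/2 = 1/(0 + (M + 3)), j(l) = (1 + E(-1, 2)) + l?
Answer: 405/4 ≈ 101.25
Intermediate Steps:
j(l) = l (j(l) = (1 - 1) + l = 0 + l = l)
L(M) = 2/(3 + M) (L(M) = 2/(0 + (M + 3)) = 2/(0 + (3 + M)) = 2/(3 + M))
L(1/5)*(j(13) + 149) = (2/(3 + 1/5))*(13 + 149) = (2/(3 + ⅕))*162 = (2/(16/5))*162 = (2*(5/16))*162 = (5/8)*162 = 405/4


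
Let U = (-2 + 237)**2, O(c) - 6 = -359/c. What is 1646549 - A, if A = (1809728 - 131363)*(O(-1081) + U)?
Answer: -100205119891081/1081 ≈ -9.2697e+10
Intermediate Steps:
O(c) = 6 - 359/c
U = 55225 (U = 235**2 = 55225)
A = 100206899810550/1081 (A = (1809728 - 131363)*((6 - 359/(-1081)) + 55225) = 1678365*((6 - 359*(-1/1081)) + 55225) = 1678365*((6 + 359/1081) + 55225) = 1678365*(6845/1081 + 55225) = 1678365*(59705070/1081) = 100206899810550/1081 ≈ 9.2698e+10)
1646549 - A = 1646549 - 1*100206899810550/1081 = 1646549 - 100206899810550/1081 = -100205119891081/1081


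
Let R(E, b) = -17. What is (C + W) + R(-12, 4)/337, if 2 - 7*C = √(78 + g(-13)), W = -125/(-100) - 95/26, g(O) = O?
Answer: -266015/122668 - √65/7 ≈ -3.3203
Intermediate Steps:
W = -125/52 (W = -125*(-1/100) - 95*1/26 = 5/4 - 95/26 = -125/52 ≈ -2.4038)
C = 2/7 - √65/7 (C = 2/7 - √(78 - 13)/7 = 2/7 - √65/7 ≈ -0.86604)
(C + W) + R(-12, 4)/337 = ((2/7 - √65/7) - 125/52) - 17/337 = (-771/364 - √65/7) - 17*1/337 = (-771/364 - √65/7) - 17/337 = -266015/122668 - √65/7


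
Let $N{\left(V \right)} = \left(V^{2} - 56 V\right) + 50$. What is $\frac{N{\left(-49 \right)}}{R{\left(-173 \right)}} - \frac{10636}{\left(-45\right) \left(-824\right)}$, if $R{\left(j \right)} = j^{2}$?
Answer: $- \frac{31423561}{277441830} \approx -0.11326$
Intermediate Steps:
$N{\left(V \right)} = 50 + V^{2} - 56 V$
$\frac{N{\left(-49 \right)}}{R{\left(-173 \right)}} - \frac{10636}{\left(-45\right) \left(-824\right)} = \frac{50 + \left(-49\right)^{2} - -2744}{\left(-173\right)^{2}} - \frac{10636}{\left(-45\right) \left(-824\right)} = \frac{50 + 2401 + 2744}{29929} - \frac{10636}{37080} = 5195 \cdot \frac{1}{29929} - \frac{2659}{9270} = \frac{5195}{29929} - \frac{2659}{9270} = - \frac{31423561}{277441830}$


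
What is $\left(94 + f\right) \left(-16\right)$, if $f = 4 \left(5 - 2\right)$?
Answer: $-1696$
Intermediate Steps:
$f = 12$ ($f = 4 \cdot 3 = 12$)
$\left(94 + f\right) \left(-16\right) = \left(94 + 12\right) \left(-16\right) = 106 \left(-16\right) = -1696$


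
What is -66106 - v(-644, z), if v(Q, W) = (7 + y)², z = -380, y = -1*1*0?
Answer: -66155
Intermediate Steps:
y = 0 (y = -1*0 = 0)
v(Q, W) = 49 (v(Q, W) = (7 + 0)² = 7² = 49)
-66106 - v(-644, z) = -66106 - 1*49 = -66106 - 49 = -66155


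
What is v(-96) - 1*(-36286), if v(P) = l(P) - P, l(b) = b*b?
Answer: 45598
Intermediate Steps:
l(b) = b²
v(P) = P² - P
v(-96) - 1*(-36286) = -96*(-1 - 96) - 1*(-36286) = -96*(-97) + 36286 = 9312 + 36286 = 45598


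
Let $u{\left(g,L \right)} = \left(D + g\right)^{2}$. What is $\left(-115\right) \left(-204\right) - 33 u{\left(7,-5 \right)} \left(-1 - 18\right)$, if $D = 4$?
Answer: $99327$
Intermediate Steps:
$u{\left(g,L \right)} = \left(4 + g\right)^{2}$
$\left(-115\right) \left(-204\right) - 33 u{\left(7,-5 \right)} \left(-1 - 18\right) = \left(-115\right) \left(-204\right) - 33 \left(4 + 7\right)^{2} \left(-1 - 18\right) = 23460 - 33 \cdot 11^{2} \left(-19\right) = 23460 - 33 \cdot 121 \left(-19\right) = 23460 - 3993 \left(-19\right) = 23460 - -75867 = 23460 + 75867 = 99327$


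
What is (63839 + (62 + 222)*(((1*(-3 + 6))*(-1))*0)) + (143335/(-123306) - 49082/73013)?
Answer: 574722231671095/9002940978 ≈ 63837.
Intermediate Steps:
(63839 + (62 + 222)*(((1*(-3 + 6))*(-1))*0)) + (143335/(-123306) - 49082/73013) = (63839 + 284*(((1*3)*(-1))*0)) + (143335*(-1/123306) - 49082*1/73013) = (63839 + 284*((3*(-1))*0)) + (-143335/123306 - 49082/73013) = (63839 + 284*(-3*0)) - 16517423447/9002940978 = (63839 + 284*0) - 16517423447/9002940978 = (63839 + 0) - 16517423447/9002940978 = 63839 - 16517423447/9002940978 = 574722231671095/9002940978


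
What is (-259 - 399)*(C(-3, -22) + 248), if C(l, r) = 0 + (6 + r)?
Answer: -152656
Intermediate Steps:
C(l, r) = 6 + r
(-259 - 399)*(C(-3, -22) + 248) = (-259 - 399)*((6 - 22) + 248) = -658*(-16 + 248) = -658*232 = -152656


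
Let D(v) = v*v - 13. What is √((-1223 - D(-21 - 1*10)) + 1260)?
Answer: I*√911 ≈ 30.183*I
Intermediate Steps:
D(v) = -13 + v² (D(v) = v² - 13 = -13 + v²)
√((-1223 - D(-21 - 1*10)) + 1260) = √((-1223 - (-13 + (-21 - 1*10)²)) + 1260) = √((-1223 - (-13 + (-21 - 10)²)) + 1260) = √((-1223 - (-13 + (-31)²)) + 1260) = √((-1223 - (-13 + 961)) + 1260) = √((-1223 - 1*948) + 1260) = √((-1223 - 948) + 1260) = √(-2171 + 1260) = √(-911) = I*√911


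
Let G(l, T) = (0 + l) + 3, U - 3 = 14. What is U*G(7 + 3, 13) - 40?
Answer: 181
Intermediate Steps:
U = 17 (U = 3 + 14 = 17)
G(l, T) = 3 + l (G(l, T) = l + 3 = 3 + l)
U*G(7 + 3, 13) - 40 = 17*(3 + (7 + 3)) - 40 = 17*(3 + 10) - 40 = 17*13 - 40 = 221 - 40 = 181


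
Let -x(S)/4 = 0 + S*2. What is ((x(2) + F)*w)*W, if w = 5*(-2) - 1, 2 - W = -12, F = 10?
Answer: 924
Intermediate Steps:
W = 14 (W = 2 - 1*(-12) = 2 + 12 = 14)
w = -11 (w = -10 - 1 = -11)
x(S) = -8*S (x(S) = -4*(0 + S*2) = -4*(0 + 2*S) = -8*S)
((x(2) + F)*w)*W = ((-8*2 + 10)*(-11))*14 = ((-16 + 10)*(-11))*14 = -6*(-11)*14 = 66*14 = 924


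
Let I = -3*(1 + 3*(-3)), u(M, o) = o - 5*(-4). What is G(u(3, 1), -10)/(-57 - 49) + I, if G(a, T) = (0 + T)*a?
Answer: 1377/53 ≈ 25.981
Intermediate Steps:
u(M, o) = 20 + o (u(M, o) = o + 20 = 20 + o)
I = 24 (I = -3*(1 - 9) = -3*(-8) = 24)
G(a, T) = T*a
G(u(3, 1), -10)/(-57 - 49) + I = (-10*(20 + 1))/(-57 - 49) + 24 = -10*21/(-106) + 24 = -210*(-1/106) + 24 = 105/53 + 24 = 1377/53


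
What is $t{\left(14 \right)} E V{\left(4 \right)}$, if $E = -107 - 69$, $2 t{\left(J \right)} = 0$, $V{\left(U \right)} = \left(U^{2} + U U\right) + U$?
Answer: $0$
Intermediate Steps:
$V{\left(U \right)} = U + 2 U^{2}$ ($V{\left(U \right)} = \left(U^{2} + U^{2}\right) + U = 2 U^{2} + U = U + 2 U^{2}$)
$t{\left(J \right)} = 0$ ($t{\left(J \right)} = \frac{1}{2} \cdot 0 = 0$)
$E = -176$ ($E = -107 - 69 = -176$)
$t{\left(14 \right)} E V{\left(4 \right)} = 0 \left(-176\right) 4 \left(1 + 2 \cdot 4\right) = 0 \cdot 4 \left(1 + 8\right) = 0 \cdot 4 \cdot 9 = 0 \cdot 36 = 0$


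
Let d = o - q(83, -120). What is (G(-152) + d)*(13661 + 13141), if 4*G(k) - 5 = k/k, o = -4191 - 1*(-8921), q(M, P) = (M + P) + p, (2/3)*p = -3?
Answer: 127925946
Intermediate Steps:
p = -9/2 (p = (3/2)*(-3) = -9/2 ≈ -4.5000)
q(M, P) = -9/2 + M + P (q(M, P) = (M + P) - 9/2 = -9/2 + M + P)
o = 4730 (o = -4191 + 8921 = 4730)
G(k) = 3/2 (G(k) = 5/4 + (k/k)/4 = 5/4 + (1/4)*1 = 5/4 + 1/4 = 3/2)
d = 9543/2 (d = 4730 - (-9/2 + 83 - 120) = 4730 - 1*(-83/2) = 4730 + 83/2 = 9543/2 ≈ 4771.5)
(G(-152) + d)*(13661 + 13141) = (3/2 + 9543/2)*(13661 + 13141) = 4773*26802 = 127925946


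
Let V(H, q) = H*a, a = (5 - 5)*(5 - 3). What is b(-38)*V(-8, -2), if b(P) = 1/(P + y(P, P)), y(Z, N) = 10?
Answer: 0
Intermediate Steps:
a = 0 (a = 0*2 = 0)
b(P) = 1/(10 + P) (b(P) = 1/(P + 10) = 1/(10 + P))
V(H, q) = 0 (V(H, q) = H*0 = 0)
b(-38)*V(-8, -2) = 0/(10 - 38) = 0/(-28) = -1/28*0 = 0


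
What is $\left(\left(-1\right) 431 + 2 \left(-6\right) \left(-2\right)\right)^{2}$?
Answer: $165649$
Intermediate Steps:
$\left(\left(-1\right) 431 + 2 \left(-6\right) \left(-2\right)\right)^{2} = \left(-431 - -24\right)^{2} = \left(-431 + 24\right)^{2} = \left(-407\right)^{2} = 165649$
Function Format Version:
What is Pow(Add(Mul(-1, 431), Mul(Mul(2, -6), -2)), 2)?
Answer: 165649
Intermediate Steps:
Pow(Add(Mul(-1, 431), Mul(Mul(2, -6), -2)), 2) = Pow(Add(-431, Mul(-12, -2)), 2) = Pow(Add(-431, 24), 2) = Pow(-407, 2) = 165649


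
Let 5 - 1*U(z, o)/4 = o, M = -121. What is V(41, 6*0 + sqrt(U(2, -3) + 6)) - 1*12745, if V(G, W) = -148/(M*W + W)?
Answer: -12745 + 37*sqrt(38)/1140 ≈ -12745.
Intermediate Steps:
U(z, o) = 20 - 4*o
V(G, W) = 37/(30*W) (V(G, W) = -148/(-121*W + W) = -148*(-1/(120*W)) = -(-37)/(30*W) = 37/(30*W))
V(41, 6*0 + sqrt(U(2, -3) + 6)) - 1*12745 = 37/(30*(6*0 + sqrt((20 - 4*(-3)) + 6))) - 1*12745 = 37/(30*(0 + sqrt((20 + 12) + 6))) - 12745 = 37/(30*(0 + sqrt(32 + 6))) - 12745 = 37/(30*(0 + sqrt(38))) - 12745 = 37/(30*(sqrt(38))) - 12745 = 37*(sqrt(38)/38)/30 - 12745 = 37*sqrt(38)/1140 - 12745 = -12745 + 37*sqrt(38)/1140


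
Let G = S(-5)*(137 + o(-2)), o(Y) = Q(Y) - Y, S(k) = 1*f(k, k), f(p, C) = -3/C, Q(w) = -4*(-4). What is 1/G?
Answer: 1/93 ≈ 0.010753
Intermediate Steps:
Q(w) = 16
S(k) = -3/k (S(k) = 1*(-3/k) = -3/k)
o(Y) = 16 - Y
G = 93 (G = (-3/(-5))*(137 + (16 - 1*(-2))) = (-3*(-⅕))*(137 + (16 + 2)) = 3*(137 + 18)/5 = (⅗)*155 = 93)
1/G = 1/93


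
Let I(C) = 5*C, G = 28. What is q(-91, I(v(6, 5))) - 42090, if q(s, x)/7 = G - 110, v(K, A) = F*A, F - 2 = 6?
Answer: -42664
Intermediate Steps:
F = 8 (F = 2 + 6 = 8)
v(K, A) = 8*A
q(s, x) = -574 (q(s, x) = 7*(28 - 110) = 7*(-82) = -574)
q(-91, I(v(6, 5))) - 42090 = -574 - 42090 = -42664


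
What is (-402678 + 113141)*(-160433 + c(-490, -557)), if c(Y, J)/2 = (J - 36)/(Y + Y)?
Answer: 22760960169849/490 ≈ 4.6451e+10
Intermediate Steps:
c(Y, J) = (-36 + J)/Y (c(Y, J) = 2*((J - 36)/(Y + Y)) = 2*((-36 + J)/((2*Y))) = 2*((-36 + J)*(1/(2*Y))) = 2*((-36 + J)/(2*Y)) = (-36 + J)/Y)
(-402678 + 113141)*(-160433 + c(-490, -557)) = (-402678 + 113141)*(-160433 + (-36 - 557)/(-490)) = -289537*(-160433 - 1/490*(-593)) = -289537*(-160433 + 593/490) = -289537*(-78611577/490) = 22760960169849/490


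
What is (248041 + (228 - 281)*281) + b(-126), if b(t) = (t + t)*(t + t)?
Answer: 296652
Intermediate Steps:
b(t) = 4*t² (b(t) = (2*t)*(2*t) = 4*t²)
(248041 + (228 - 281)*281) + b(-126) = (248041 + (228 - 281)*281) + 4*(-126)² = (248041 - 53*281) + 4*15876 = (248041 - 14893) + 63504 = 233148 + 63504 = 296652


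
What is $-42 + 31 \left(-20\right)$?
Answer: $-662$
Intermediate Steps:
$-42 + 31 \left(-20\right) = -42 - 620 = -662$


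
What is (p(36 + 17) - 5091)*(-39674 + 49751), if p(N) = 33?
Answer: -50969466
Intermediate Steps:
(p(36 + 17) - 5091)*(-39674 + 49751) = (33 - 5091)*(-39674 + 49751) = -5058*10077 = -50969466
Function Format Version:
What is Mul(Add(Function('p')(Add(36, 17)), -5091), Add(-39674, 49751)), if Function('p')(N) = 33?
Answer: -50969466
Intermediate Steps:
Mul(Add(Function('p')(Add(36, 17)), -5091), Add(-39674, 49751)) = Mul(Add(33, -5091), Add(-39674, 49751)) = Mul(-5058, 10077) = -50969466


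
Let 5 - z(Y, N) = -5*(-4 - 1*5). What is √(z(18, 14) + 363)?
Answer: √323 ≈ 17.972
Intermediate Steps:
z(Y, N) = -40 (z(Y, N) = 5 - (-5)*(-4 - 1*5) = 5 - (-5)*(-4 - 5) = 5 - (-5)*(-9) = 5 - 1*45 = 5 - 45 = -40)
√(z(18, 14) + 363) = √(-40 + 363) = √323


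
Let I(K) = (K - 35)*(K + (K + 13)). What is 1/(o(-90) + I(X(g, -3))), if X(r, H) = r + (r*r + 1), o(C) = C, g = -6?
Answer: -1/390 ≈ -0.0025641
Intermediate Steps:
X(r, H) = 1 + r + r² (X(r, H) = r + (r² + 1) = r + (1 + r²) = 1 + r + r²)
I(K) = (-35 + K)*(13 + 2*K) (I(K) = (-35 + K)*(K + (13 + K)) = (-35 + K)*(13 + 2*K))
1/(o(-90) + I(X(g, -3))) = 1/(-90 + (-455 - 57*(1 - 6 + (-6)²) + 2*(1 - 6 + (-6)²)²)) = 1/(-90 + (-455 - 57*(1 - 6 + 36) + 2*(1 - 6 + 36)²)) = 1/(-90 + (-455 - 57*31 + 2*31²)) = 1/(-90 + (-455 - 1767 + 2*961)) = 1/(-90 + (-455 - 1767 + 1922)) = 1/(-90 - 300) = 1/(-390) = -1/390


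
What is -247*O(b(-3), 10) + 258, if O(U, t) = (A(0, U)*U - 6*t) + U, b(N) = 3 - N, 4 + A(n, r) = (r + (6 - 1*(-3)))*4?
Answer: -69396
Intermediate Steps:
A(n, r) = 32 + 4*r (A(n, r) = -4 + (r + (6 - 1*(-3)))*4 = -4 + (r + (6 + 3))*4 = -4 + (r + 9)*4 = -4 + (9 + r)*4 = -4 + (36 + 4*r) = 32 + 4*r)
O(U, t) = U - 6*t + U*(32 + 4*U) (O(U, t) = ((32 + 4*U)*U - 6*t) + U = (U*(32 + 4*U) - 6*t) + U = (-6*t + U*(32 + 4*U)) + U = U - 6*t + U*(32 + 4*U))
-247*O(b(-3), 10) + 258 = -247*((3 - 1*(-3)) - 6*10 + 4*(3 - 1*(-3))*(8 + (3 - 1*(-3)))) + 258 = -247*((3 + 3) - 60 + 4*(3 + 3)*(8 + (3 + 3))) + 258 = -247*(6 - 60 + 4*6*(8 + 6)) + 258 = -247*(6 - 60 + 4*6*14) + 258 = -247*(6 - 60 + 336) + 258 = -247*282 + 258 = -69654 + 258 = -69396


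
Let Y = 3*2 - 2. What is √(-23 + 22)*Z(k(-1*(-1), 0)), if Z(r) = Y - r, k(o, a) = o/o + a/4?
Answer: 3*I ≈ 3.0*I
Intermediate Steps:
Y = 4 (Y = 6 - 2 = 4)
k(o, a) = 1 + a/4 (k(o, a) = 1 + a*(¼) = 1 + a/4)
Z(r) = 4 - r
√(-23 + 22)*Z(k(-1*(-1), 0)) = √(-23 + 22)*(4 - (1 + (¼)*0)) = √(-1)*(4 - (1 + 0)) = I*(4 - 1*1) = I*(4 - 1) = I*3 = 3*I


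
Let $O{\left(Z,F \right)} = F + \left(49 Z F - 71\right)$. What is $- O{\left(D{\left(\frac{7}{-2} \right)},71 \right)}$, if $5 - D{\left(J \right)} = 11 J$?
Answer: $- \frac{302673}{2} \approx -1.5134 \cdot 10^{5}$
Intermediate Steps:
$D{\left(J \right)} = 5 - 11 J$
$O{\left(Z,F \right)} = -71 + F + 49 F Z$ ($O{\left(Z,F \right)} = F + \left(49 F Z - 71\right) = F + \left(-71 + 49 F Z\right) = -71 + F + 49 F Z$)
$- O{\left(D{\left(\frac{7}{-2} \right)},71 \right)} = - (-71 + 71 + 49 \cdot 71 \left(5 - 11 \frac{7}{-2}\right)) = - (-71 + 71 + 49 \cdot 71 \left(5 - 11 \cdot 7 \left(- \frac{1}{2}\right)\right)) = - (-71 + 71 + 49 \cdot 71 \left(5 - - \frac{77}{2}\right)) = - (-71 + 71 + 49 \cdot 71 \left(5 + \frac{77}{2}\right)) = - (-71 + 71 + 49 \cdot 71 \cdot \frac{87}{2}) = - (-71 + 71 + \frac{302673}{2}) = \left(-1\right) \frac{302673}{2} = - \frac{302673}{2}$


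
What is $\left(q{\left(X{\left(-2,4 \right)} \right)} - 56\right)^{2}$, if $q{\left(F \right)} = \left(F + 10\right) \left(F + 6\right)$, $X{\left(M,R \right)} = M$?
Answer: $576$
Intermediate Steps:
$q{\left(F \right)} = \left(6 + F\right) \left(10 + F\right)$ ($q{\left(F \right)} = \left(10 + F\right) \left(6 + F\right) = \left(6 + F\right) \left(10 + F\right)$)
$\left(q{\left(X{\left(-2,4 \right)} \right)} - 56\right)^{2} = \left(\left(60 + \left(-2\right)^{2} + 16 \left(-2\right)\right) - 56\right)^{2} = \left(\left(60 + 4 - 32\right) - 56\right)^{2} = \left(32 - 56\right)^{2} = \left(-24\right)^{2} = 576$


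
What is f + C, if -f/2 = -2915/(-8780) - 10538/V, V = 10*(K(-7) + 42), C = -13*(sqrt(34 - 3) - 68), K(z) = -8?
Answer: 70549547/74630 - 13*sqrt(31) ≈ 872.94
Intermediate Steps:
C = 884 - 13*sqrt(31) (C = -13*(sqrt(31) - 68) = -13*(-68 + sqrt(31)) = 884 - 13*sqrt(31) ≈ 811.62)
V = 340 (V = 10*(-8 + 42) = 10*34 = 340)
f = 4576627/74630 (f = -2*(-2915/(-8780) - 10538/340) = -2*(-2915*(-1/8780) - 10538*1/340) = -2*(583/1756 - 5269/170) = -2*(-4576627/149260) = 4576627/74630 ≈ 61.324)
f + C = 4576627/74630 + (884 - 13*sqrt(31)) = 70549547/74630 - 13*sqrt(31)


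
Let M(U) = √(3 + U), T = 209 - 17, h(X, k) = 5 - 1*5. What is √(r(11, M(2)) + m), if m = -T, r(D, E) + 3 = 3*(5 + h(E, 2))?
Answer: 6*I*√5 ≈ 13.416*I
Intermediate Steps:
h(X, k) = 0 (h(X, k) = 5 - 5 = 0)
T = 192
r(D, E) = 12 (r(D, E) = -3 + 3*(5 + 0) = -3 + 3*5 = -3 + 15 = 12)
m = -192 (m = -1*192 = -192)
√(r(11, M(2)) + m) = √(12 - 192) = √(-180) = 6*I*√5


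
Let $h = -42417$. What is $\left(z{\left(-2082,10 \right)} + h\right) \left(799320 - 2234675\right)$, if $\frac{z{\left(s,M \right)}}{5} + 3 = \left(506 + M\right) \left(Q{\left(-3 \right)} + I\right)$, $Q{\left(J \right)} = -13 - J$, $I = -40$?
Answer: $246065778360$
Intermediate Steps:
$z{\left(s,M \right)} = -126515 - 250 M$ ($z{\left(s,M \right)} = -15 + 5 \left(506 + M\right) \left(\left(-13 - -3\right) - 40\right) = -15 + 5 \left(506 + M\right) \left(\left(-13 + 3\right) - 40\right) = -15 + 5 \left(506 + M\right) \left(-10 - 40\right) = -15 + 5 \left(506 + M\right) \left(-50\right) = -15 + 5 \left(-25300 - 50 M\right) = -15 - \left(126500 + 250 M\right) = -126515 - 250 M$)
$\left(z{\left(-2082,10 \right)} + h\right) \left(799320 - 2234675\right) = \left(\left(-126515 - 2500\right) - 42417\right) \left(799320 - 2234675\right) = \left(\left(-126515 - 2500\right) - 42417\right) \left(-1435355\right) = \left(-129015 - 42417\right) \left(-1435355\right) = \left(-171432\right) \left(-1435355\right) = 246065778360$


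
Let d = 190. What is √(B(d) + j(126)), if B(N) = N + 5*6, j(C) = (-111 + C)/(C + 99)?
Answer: √49515/15 ≈ 14.835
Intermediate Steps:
j(C) = (-111 + C)/(99 + C)
B(N) = 30 + N (B(N) = N + 30 = 30 + N)
√(B(d) + j(126)) = √((30 + 190) + (-111 + 126)/(99 + 126)) = √(220 + 15/225) = √(220 + (1/225)*15) = √(220 + 1/15) = √(3301/15) = √49515/15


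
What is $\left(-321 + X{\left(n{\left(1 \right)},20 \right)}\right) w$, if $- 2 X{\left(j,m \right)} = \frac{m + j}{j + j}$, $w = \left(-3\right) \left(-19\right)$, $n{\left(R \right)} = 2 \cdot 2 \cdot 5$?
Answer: $- \frac{36651}{2} \approx -18326.0$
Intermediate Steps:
$n{\left(R \right)} = 20$ ($n{\left(R \right)} = 4 \cdot 5 = 20$)
$w = 57$
$X{\left(j,m \right)} = - \frac{j + m}{4 j}$ ($X{\left(j,m \right)} = - \frac{\left(m + j\right) \frac{1}{j + j}}{2} = - \frac{\left(j + m\right) \frac{1}{2 j}}{2} = - \frac{\frac{1}{2} \frac{1}{j} \left(j + m\right)}{2} = - \frac{j + m}{4 j}$)
$\left(-321 + X{\left(n{\left(1 \right)},20 \right)}\right) w = \left(-321 + \frac{\left(-1\right) 20 - 20}{4 \cdot 20}\right) 57 = \left(-321 + \frac{1}{4} \cdot \frac{1}{20} \left(-20 - 20\right)\right) 57 = \left(-321 + \frac{1}{4} \cdot \frac{1}{20} \left(-40\right)\right) 57 = \left(-321 - \frac{1}{2}\right) 57 = \left(- \frac{643}{2}\right) 57 = - \frac{36651}{2}$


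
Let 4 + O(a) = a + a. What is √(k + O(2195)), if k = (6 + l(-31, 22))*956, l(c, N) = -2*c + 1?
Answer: 5*√2814 ≈ 265.24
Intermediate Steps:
l(c, N) = 1 - 2*c
O(a) = -4 + 2*a (O(a) = -4 + (a + a) = -4 + 2*a)
k = 65964 (k = (6 + (1 - 2*(-31)))*956 = (6 + (1 + 62))*956 = (6 + 63)*956 = 69*956 = 65964)
√(k + O(2195)) = √(65964 + (-4 + 2*2195)) = √(65964 + (-4 + 4390)) = √(65964 + 4386) = √70350 = 5*√2814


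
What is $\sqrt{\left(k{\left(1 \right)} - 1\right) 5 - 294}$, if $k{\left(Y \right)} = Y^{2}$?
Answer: $7 i \sqrt{6} \approx 17.146 i$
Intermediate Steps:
$\sqrt{\left(k{\left(1 \right)} - 1\right) 5 - 294} = \sqrt{\left(1^{2} - 1\right) 5 - 294} = \sqrt{\left(1 - 1\right) 5 - 294} = \sqrt{0 \cdot 5 - 294} = \sqrt{0 - 294} = \sqrt{-294} = 7 i \sqrt{6}$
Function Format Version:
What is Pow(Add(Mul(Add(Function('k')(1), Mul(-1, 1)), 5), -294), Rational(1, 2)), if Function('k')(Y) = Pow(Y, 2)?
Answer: Mul(7, I, Pow(6, Rational(1, 2))) ≈ Mul(17.146, I)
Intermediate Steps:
Pow(Add(Mul(Add(Function('k')(1), Mul(-1, 1)), 5), -294), Rational(1, 2)) = Pow(Add(Mul(Add(Pow(1, 2), Mul(-1, 1)), 5), -294), Rational(1, 2)) = Pow(Add(Mul(Add(1, -1), 5), -294), Rational(1, 2)) = Pow(Add(Mul(0, 5), -294), Rational(1, 2)) = Pow(Add(0, -294), Rational(1, 2)) = Pow(-294, Rational(1, 2)) = Mul(7, I, Pow(6, Rational(1, 2)))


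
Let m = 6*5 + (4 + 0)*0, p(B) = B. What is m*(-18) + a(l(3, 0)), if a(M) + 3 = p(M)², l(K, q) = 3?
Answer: -534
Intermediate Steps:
m = 30 (m = 30 + 4*0 = 30 + 0 = 30)
a(M) = -3 + M²
m*(-18) + a(l(3, 0)) = 30*(-18) + (-3 + 3²) = -540 + (-3 + 9) = -540 + 6 = -534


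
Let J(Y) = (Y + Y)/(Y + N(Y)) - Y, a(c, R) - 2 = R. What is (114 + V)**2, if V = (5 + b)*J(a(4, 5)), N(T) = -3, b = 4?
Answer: 27225/4 ≈ 6806.3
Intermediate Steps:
a(c, R) = 2 + R
J(Y) = -Y + 2*Y/(-3 + Y) (J(Y) = (Y + Y)/(Y - 3) - Y = (2*Y)/(-3 + Y) - Y = 2*Y/(-3 + Y) - Y = -Y + 2*Y/(-3 + Y))
V = -63/2 (V = (5 + 4)*((2 + 5)*(5 - (2 + 5))/(-3 + (2 + 5))) = 9*(7*(5 - 1*7)/(-3 + 7)) = 9*(7*(5 - 7)/4) = 9*(7*(1/4)*(-2)) = 9*(-7/2) = -63/2 ≈ -31.500)
(114 + V)**2 = (114 - 63/2)**2 = (165/2)**2 = 27225/4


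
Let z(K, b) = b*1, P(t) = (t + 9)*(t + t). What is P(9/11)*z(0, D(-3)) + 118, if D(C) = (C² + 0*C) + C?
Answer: 25942/121 ≈ 214.40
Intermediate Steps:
P(t) = 2*t*(9 + t) (P(t) = (9 + t)*(2*t) = 2*t*(9 + t))
D(C) = C + C² (D(C) = (C² + 0) + C = C² + C = C + C²)
z(K, b) = b
P(9/11)*z(0, D(-3)) + 118 = (2*(9/11)*(9 + 9/11))*(-3*(1 - 3)) + 118 = (2*(9*(1/11))*(9 + 9*(1/11)))*(-3*(-2)) + 118 = (2*(9/11)*(9 + 9/11))*6 + 118 = (2*(9/11)*(108/11))*6 + 118 = (1944/121)*6 + 118 = 11664/121 + 118 = 25942/121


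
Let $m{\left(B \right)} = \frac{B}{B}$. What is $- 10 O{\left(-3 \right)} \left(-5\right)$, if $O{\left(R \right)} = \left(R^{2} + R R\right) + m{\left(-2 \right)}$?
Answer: $950$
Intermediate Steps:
$m{\left(B \right)} = 1$
$O{\left(R \right)} = 1 + 2 R^{2}$ ($O{\left(R \right)} = \left(R^{2} + R R\right) + 1 = \left(R^{2} + R^{2}\right) + 1 = 2 R^{2} + 1 = 1 + 2 R^{2}$)
$- 10 O{\left(-3 \right)} \left(-5\right) = - 10 \left(1 + 2 \left(-3\right)^{2}\right) \left(-5\right) = - 10 \left(1 + 2 \cdot 9\right) \left(-5\right) = - 10 \left(1 + 18\right) \left(-5\right) = \left(-10\right) 19 \left(-5\right) = \left(-190\right) \left(-5\right) = 950$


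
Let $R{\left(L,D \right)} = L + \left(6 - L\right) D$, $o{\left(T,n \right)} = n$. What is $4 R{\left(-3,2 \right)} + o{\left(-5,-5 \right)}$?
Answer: $55$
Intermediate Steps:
$R{\left(L,D \right)} = L + D \left(6 - L\right)$
$4 R{\left(-3,2 \right)} + o{\left(-5,-5 \right)} = 4 \left(-3 + 6 \cdot 2 - 2 \left(-3\right)\right) - 5 = 4 \left(-3 + 12 + 6\right) - 5 = 4 \cdot 15 - 5 = 60 - 5 = 55$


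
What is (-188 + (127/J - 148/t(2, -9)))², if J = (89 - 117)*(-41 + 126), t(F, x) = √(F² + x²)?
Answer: 201775902049/5664400 + 33119958*√85/50575 ≈ 41659.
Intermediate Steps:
J = -2380 (J = -28*85 = -2380)
(-188 + (127/J - 148/t(2, -9)))² = (-188 + (127/(-2380) - 148/√(2² + (-9)²)))² = (-188 + (127*(-1/2380) - 148/√(4 + 81)))² = (-188 + (-127/2380 - 148*√85/85))² = (-447567/2380 - 148*√85/85)²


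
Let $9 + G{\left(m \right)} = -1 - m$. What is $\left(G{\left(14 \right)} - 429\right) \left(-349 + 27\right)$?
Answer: $145866$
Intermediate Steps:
$G{\left(m \right)} = -10 - m$ ($G{\left(m \right)} = -9 - \left(1 + m\right) = -10 - m$)
$\left(G{\left(14 \right)} - 429\right) \left(-349 + 27\right) = \left(\left(-10 - 14\right) - 429\right) \left(-349 + 27\right) = \left(\left(-10 - 14\right) - 429\right) \left(-322\right) = \left(-24 - 429\right) \left(-322\right) = \left(-453\right) \left(-322\right) = 145866$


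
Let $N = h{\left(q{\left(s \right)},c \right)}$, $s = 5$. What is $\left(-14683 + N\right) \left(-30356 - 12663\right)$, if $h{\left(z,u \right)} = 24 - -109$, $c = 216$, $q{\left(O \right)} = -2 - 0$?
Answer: $625926450$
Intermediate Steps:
$q{\left(O \right)} = -2$ ($q{\left(O \right)} = -2 + 0 = -2$)
$h{\left(z,u \right)} = 133$ ($h{\left(z,u \right)} = 24 + 109 = 133$)
$N = 133$
$\left(-14683 + N\right) \left(-30356 - 12663\right) = \left(-14683 + 133\right) \left(-30356 - 12663\right) = \left(-14550\right) \left(-43019\right) = 625926450$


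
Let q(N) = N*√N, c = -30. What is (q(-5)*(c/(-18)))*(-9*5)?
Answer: 375*I*√5 ≈ 838.53*I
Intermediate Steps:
q(N) = N^(3/2)
(q(-5)*(c/(-18)))*(-9*5) = ((-5)^(3/2)*(-30/(-18)))*(-9*5) = ((-5*I*√5)*(-30*(-1/18)))*(-45) = (-5*I*√5*(5/3))*(-45) = -25*I*√5/3*(-45) = 375*I*√5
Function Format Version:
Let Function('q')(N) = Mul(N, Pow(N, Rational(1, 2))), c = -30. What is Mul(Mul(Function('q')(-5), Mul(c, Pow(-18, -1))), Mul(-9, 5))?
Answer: Mul(375, I, Pow(5, Rational(1, 2))) ≈ Mul(838.53, I)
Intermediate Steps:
Function('q')(N) = Pow(N, Rational(3, 2))
Mul(Mul(Function('q')(-5), Mul(c, Pow(-18, -1))), Mul(-9, 5)) = Mul(Mul(Pow(-5, Rational(3, 2)), Mul(-30, Pow(-18, -1))), Mul(-9, 5)) = Mul(Mul(Mul(-5, I, Pow(5, Rational(1, 2))), Mul(-30, Rational(-1, 18))), -45) = Mul(Mul(Mul(-5, I, Pow(5, Rational(1, 2))), Rational(5, 3)), -45) = Mul(Mul(Rational(-25, 3), I, Pow(5, Rational(1, 2))), -45) = Mul(375, I, Pow(5, Rational(1, 2)))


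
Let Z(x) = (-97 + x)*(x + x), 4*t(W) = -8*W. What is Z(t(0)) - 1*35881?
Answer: -35881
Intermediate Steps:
t(W) = -2*W (t(W) = (-8*W)/4 = -2*W)
Z(x) = 2*x*(-97 + x) (Z(x) = (-97 + x)*(2*x) = 2*x*(-97 + x))
Z(t(0)) - 1*35881 = 2*(-2*0)*(-97 - 2*0) - 1*35881 = 2*0*(-97 + 0) - 35881 = 2*0*(-97) - 35881 = 0 - 35881 = -35881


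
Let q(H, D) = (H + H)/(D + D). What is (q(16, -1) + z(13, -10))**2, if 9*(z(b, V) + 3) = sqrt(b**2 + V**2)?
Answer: (171 - sqrt(269))**2/81 ≈ 295.07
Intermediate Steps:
z(b, V) = -3 + sqrt(V**2 + b**2)/9 (z(b, V) = -3 + sqrt(b**2 + V**2)/9 = -3 + sqrt(V**2 + b**2)/9)
q(H, D) = H/D (q(H, D) = (2*H)/((2*D)) = (2*H)*(1/(2*D)) = H/D)
(q(16, -1) + z(13, -10))**2 = (16/(-1) + (-3 + sqrt((-10)**2 + 13**2)/9))**2 = (16*(-1) + (-3 + sqrt(100 + 169)/9))**2 = (-16 + (-3 + sqrt(269)/9))**2 = (-19 + sqrt(269)/9)**2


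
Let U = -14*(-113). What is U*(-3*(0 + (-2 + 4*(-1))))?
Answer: 28476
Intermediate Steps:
U = 1582
U*(-3*(0 + (-2 + 4*(-1)))) = 1582*(-3*(0 + (-2 + 4*(-1)))) = 1582*(-3*(0 + (-2 - 4))) = 1582*(-3*(0 - 6)) = 1582*(-3*(-6)) = 1582*18 = 28476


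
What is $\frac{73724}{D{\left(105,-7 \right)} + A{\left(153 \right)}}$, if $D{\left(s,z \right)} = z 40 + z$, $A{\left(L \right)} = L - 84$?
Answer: $- \frac{36862}{109} \approx -338.18$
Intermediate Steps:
$A{\left(L \right)} = -84 + L$ ($A{\left(L \right)} = L - 84 = -84 + L$)
$D{\left(s,z \right)} = 41 z$ ($D{\left(s,z \right)} = 40 z + z = 41 z$)
$\frac{73724}{D{\left(105,-7 \right)} + A{\left(153 \right)}} = \frac{73724}{41 \left(-7\right) + \left(-84 + 153\right)} = \frac{73724}{-287 + 69} = \frac{73724}{-218} = 73724 \left(- \frac{1}{218}\right) = - \frac{36862}{109}$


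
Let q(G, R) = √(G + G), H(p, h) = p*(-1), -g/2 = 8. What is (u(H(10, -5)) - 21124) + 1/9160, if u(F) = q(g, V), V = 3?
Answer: -193495839/9160 + 4*I*√2 ≈ -21124.0 + 5.6569*I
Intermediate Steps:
g = -16 (g = -2*8 = -16)
H(p, h) = -p
q(G, R) = √2*√G (q(G, R) = √(2*G) = √2*√G)
u(F) = 4*I*√2 (u(F) = √2*√(-16) = √2*(4*I) = 4*I*√2)
(u(H(10, -5)) - 21124) + 1/9160 = (4*I*√2 - 21124) + 1/9160 = (-21124 + 4*I*√2) + 1/9160 = -193495839/9160 + 4*I*√2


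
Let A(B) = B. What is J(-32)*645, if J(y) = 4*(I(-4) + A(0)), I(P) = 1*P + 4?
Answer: 0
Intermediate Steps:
I(P) = 4 + P (I(P) = P + 4 = 4 + P)
J(y) = 0 (J(y) = 4*((4 - 4) + 0) = 4*(0 + 0) = 4*0 = 0)
J(-32)*645 = 0*645 = 0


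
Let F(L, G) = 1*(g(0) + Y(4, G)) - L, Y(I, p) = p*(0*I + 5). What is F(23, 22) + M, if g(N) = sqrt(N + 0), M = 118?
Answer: 205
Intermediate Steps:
g(N) = sqrt(N)
Y(I, p) = 5*p (Y(I, p) = p*(0 + 5) = p*5 = 5*p)
F(L, G) = -L + 5*G (F(L, G) = 1*(sqrt(0) + 5*G) - L = 1*(0 + 5*G) - L = 1*(5*G) - L = 5*G - L = -L + 5*G)
F(23, 22) + M = (-1*23 + 5*22) + 118 = (-23 + 110) + 118 = 87 + 118 = 205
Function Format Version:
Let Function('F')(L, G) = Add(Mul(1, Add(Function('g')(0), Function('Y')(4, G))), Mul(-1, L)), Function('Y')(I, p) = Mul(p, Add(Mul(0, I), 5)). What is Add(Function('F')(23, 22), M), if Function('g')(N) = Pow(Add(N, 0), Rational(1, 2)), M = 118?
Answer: 205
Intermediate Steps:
Function('g')(N) = Pow(N, Rational(1, 2))
Function('Y')(I, p) = Mul(5, p) (Function('Y')(I, p) = Mul(p, Add(0, 5)) = Mul(p, 5) = Mul(5, p))
Function('F')(L, G) = Add(Mul(-1, L), Mul(5, G)) (Function('F')(L, G) = Add(Mul(1, Add(Pow(0, Rational(1, 2)), Mul(5, G))), Mul(-1, L)) = Add(Mul(1, Add(0, Mul(5, G))), Mul(-1, L)) = Add(Mul(1, Mul(5, G)), Mul(-1, L)) = Add(Mul(5, G), Mul(-1, L)) = Add(Mul(-1, L), Mul(5, G)))
Add(Function('F')(23, 22), M) = Add(Add(Mul(-1, 23), Mul(5, 22)), 118) = Add(Add(-23, 110), 118) = Add(87, 118) = 205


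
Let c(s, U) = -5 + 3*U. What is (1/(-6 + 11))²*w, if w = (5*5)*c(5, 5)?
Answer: 10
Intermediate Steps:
w = 250 (w = (5*5)*(-5 + 3*5) = 25*(-5 + 15) = 25*10 = 250)
(1/(-6 + 11))²*w = (1/(-6 + 11))²*250 = (1/5)²*250 = (⅕)²*250 = (1/25)*250 = 10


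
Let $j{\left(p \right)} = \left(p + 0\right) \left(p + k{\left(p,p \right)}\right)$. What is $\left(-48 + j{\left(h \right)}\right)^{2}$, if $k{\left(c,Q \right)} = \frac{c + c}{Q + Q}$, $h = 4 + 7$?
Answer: $7056$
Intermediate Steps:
$h = 11$
$k{\left(c,Q \right)} = \frac{c}{Q}$ ($k{\left(c,Q \right)} = \frac{2 c}{2 Q} = 2 c \frac{1}{2 Q} = \frac{c}{Q}$)
$j{\left(p \right)} = p \left(1 + p\right)$ ($j{\left(p \right)} = \left(p + 0\right) \left(p + \frac{p}{p}\right) = p \left(p + 1\right) = p \left(1 + p\right)$)
$\left(-48 + j{\left(h \right)}\right)^{2} = \left(-48 + 11 \left(1 + 11\right)\right)^{2} = \left(-48 + 11 \cdot 12\right)^{2} = \left(-48 + 132\right)^{2} = 84^{2} = 7056$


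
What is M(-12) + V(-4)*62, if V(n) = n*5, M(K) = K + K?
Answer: -1264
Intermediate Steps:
M(K) = 2*K
V(n) = 5*n
M(-12) + V(-4)*62 = 2*(-12) + (5*(-4))*62 = -24 - 20*62 = -24 - 1240 = -1264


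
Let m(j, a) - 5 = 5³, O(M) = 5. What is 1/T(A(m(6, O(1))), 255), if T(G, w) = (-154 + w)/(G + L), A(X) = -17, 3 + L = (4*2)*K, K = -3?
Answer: -44/101 ≈ -0.43564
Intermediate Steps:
L = -27 (L = -3 + (4*2)*(-3) = -3 + 8*(-3) = -3 - 24 = -27)
m(j, a) = 130 (m(j, a) = 5 + 5³ = 5 + 125 = 130)
T(G, w) = (-154 + w)/(-27 + G) (T(G, w) = (-154 + w)/(G - 27) = (-154 + w)/(-27 + G))
1/T(A(m(6, O(1))), 255) = 1/((-154 + 255)/(-27 - 17)) = 1/(101/(-44)) = 1/(-1/44*101) = 1/(-101/44) = -44/101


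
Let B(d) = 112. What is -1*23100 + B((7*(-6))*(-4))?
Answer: -22988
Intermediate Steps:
-1*23100 + B((7*(-6))*(-4)) = -1*23100 + 112 = -23100 + 112 = -22988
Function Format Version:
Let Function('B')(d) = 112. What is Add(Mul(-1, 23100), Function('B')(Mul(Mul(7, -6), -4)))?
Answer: -22988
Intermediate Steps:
Add(Mul(-1, 23100), Function('B')(Mul(Mul(7, -6), -4))) = Add(Mul(-1, 23100), 112) = Add(-23100, 112) = -22988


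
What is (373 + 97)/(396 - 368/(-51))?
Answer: 11985/10282 ≈ 1.1656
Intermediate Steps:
(373 + 97)/(396 - 368/(-51)) = 470/(396 - 368*(-1/51)) = 470/(396 + 368/51) = 470/(20564/51) = 470*(51/20564) = 11985/10282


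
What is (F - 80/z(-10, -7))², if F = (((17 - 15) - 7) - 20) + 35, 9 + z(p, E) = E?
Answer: 225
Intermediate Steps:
z(p, E) = -9 + E
F = 10 (F = ((2 - 7) - 20) + 35 = (-5 - 20) + 35 = -25 + 35 = 10)
(F - 80/z(-10, -7))² = (10 - 80/(-9 - 7))² = (10 - 80/(-16))² = (10 - 80*(-1/16))² = (10 + 5)² = 15² = 225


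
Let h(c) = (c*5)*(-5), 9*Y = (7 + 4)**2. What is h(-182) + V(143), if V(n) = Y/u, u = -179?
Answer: 7329929/1611 ≈ 4549.9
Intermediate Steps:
Y = 121/9 (Y = (7 + 4)**2/9 = (1/9)*11**2 = (1/9)*121 = 121/9 ≈ 13.444)
h(c) = -25*c (h(c) = (5*c)*(-5) = -25*c)
V(n) = -121/1611 (V(n) = (121/9)/(-179) = (121/9)*(-1/179) = -121/1611)
h(-182) + V(143) = -25*(-182) - 121/1611 = 4550 - 121/1611 = 7329929/1611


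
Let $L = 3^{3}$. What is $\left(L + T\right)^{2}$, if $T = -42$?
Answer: $225$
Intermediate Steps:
$L = 27$
$\left(L + T\right)^{2} = \left(27 - 42\right)^{2} = \left(-15\right)^{2} = 225$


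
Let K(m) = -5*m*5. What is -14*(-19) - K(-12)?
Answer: -34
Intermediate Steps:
K(m) = -25*m
-14*(-19) - K(-12) = -14*(-19) - (-25)*(-12) = 266 - 1*300 = 266 - 300 = -34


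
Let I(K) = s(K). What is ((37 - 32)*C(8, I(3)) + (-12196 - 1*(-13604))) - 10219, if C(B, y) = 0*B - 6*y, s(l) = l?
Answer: -8901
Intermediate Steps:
I(K) = K
C(B, y) = -6*y (C(B, y) = 0 - 6*y = -6*y)
((37 - 32)*C(8, I(3)) + (-12196 - 1*(-13604))) - 10219 = ((37 - 32)*(-6*3) + (-12196 - 1*(-13604))) - 10219 = (5*(-18) + (-12196 + 13604)) - 10219 = (-90 + 1408) - 10219 = 1318 - 10219 = -8901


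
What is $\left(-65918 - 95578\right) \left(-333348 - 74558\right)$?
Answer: $65875187376$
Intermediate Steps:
$\left(-65918 - 95578\right) \left(-333348 - 74558\right) = \left(-161496\right) \left(-407906\right) = 65875187376$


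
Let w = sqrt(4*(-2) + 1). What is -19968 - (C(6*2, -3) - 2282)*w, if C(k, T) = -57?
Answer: -19968 + 2339*I*sqrt(7) ≈ -19968.0 + 6188.4*I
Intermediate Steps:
w = I*sqrt(7) (w = sqrt(-8 + 1) = sqrt(-7) = I*sqrt(7) ≈ 2.6458*I)
-19968 - (C(6*2, -3) - 2282)*w = -19968 - (-57 - 2282)*I*sqrt(7) = -19968 - (-2339)*I*sqrt(7) = -19968 + 2339*I*sqrt(7)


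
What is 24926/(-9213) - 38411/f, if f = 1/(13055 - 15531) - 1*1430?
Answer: 262651069954/10873431351 ≈ 24.155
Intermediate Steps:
f = -3540681/2476 (f = 1/(-2476) - 1430 = -1/2476 - 1430 = -3540681/2476 ≈ -1430.0)
24926/(-9213) - 38411/f = 24926/(-9213) - 38411/(-3540681/2476) = 24926*(-1/9213) - 38411*(-2476/3540681) = -24926/9213 + 95105636/3540681 = 262651069954/10873431351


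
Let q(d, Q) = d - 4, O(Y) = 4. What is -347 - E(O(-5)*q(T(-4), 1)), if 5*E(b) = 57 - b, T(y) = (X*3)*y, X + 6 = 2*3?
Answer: -1808/5 ≈ -361.60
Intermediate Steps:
X = 0 (X = -6 + 2*3 = -6 + 6 = 0)
T(y) = 0 (T(y) = (0*3)*y = 0*y = 0)
q(d, Q) = -4 + d
E(b) = 57/5 - b/5 (E(b) = (57 - b)/5 = 57/5 - b/5)
-347 - E(O(-5)*q(T(-4), 1)) = -347 - (57/5 - 4*(-4 + 0)/5) = -347 - (57/5 - 4*(-4)/5) = -347 - (57/5 - 1/5*(-16)) = -347 - (57/5 + 16/5) = -347 - 1*73/5 = -347 - 73/5 = -1808/5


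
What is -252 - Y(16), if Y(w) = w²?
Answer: -508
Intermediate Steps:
-252 - Y(16) = -252 - 1*16² = -252 - 1*256 = -252 - 256 = -508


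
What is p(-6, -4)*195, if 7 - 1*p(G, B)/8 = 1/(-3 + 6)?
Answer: 10400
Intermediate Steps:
p(G, B) = 160/3 (p(G, B) = 56 - 8/(-3 + 6) = 56 - 8/3 = 160/3)
p(-6, -4)*195 = (160/3)*195 = 10400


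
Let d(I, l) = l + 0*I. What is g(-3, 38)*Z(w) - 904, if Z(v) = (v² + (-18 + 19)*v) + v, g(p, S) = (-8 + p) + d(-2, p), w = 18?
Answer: -5944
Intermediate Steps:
d(I, l) = l (d(I, l) = l + 0 = l)
g(p, S) = -8 + 2*p (g(p, S) = (-8 + p) + p = -8 + 2*p)
Z(v) = v² + 2*v (Z(v) = (v² + 1*v) + v = (v² + v) + v = (v + v²) + v = v² + 2*v)
g(-3, 38)*Z(w) - 904 = (-8 + 2*(-3))*(18*(2 + 18)) - 904 = (-8 - 6)*(18*20) - 904 = -14*360 - 904 = -5040 - 904 = -5944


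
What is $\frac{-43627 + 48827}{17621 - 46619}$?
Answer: $- \frac{2600}{14499} \approx -0.17932$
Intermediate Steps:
$\frac{-43627 + 48827}{17621 - 46619} = \frac{5200}{-28998} = 5200 \left(- \frac{1}{28998}\right) = - \frac{2600}{14499}$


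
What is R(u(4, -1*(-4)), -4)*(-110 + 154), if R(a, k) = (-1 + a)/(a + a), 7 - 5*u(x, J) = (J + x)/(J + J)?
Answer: 11/3 ≈ 3.6667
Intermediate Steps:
u(x, J) = 7/5 - (J + x)/(10*J) (u(x, J) = 7/5 - (J + x)/(5*(J + J)) = 7/5 - (J + x)/(5*(2*J)) = 7/5 - (J + x)*1/(2*J)/5 = 7/5 - (J + x)/(10*J))
R(a, k) = (-1 + a)/(2*a) (R(a, k) = (-1 + a)/((2*a)) = (-1 + a)*(1/(2*a)) = (-1 + a)/(2*a))
R(u(4, -1*(-4)), -4)*(-110 + 154) = ((-1 + (-1*4 + 13*(-1*(-4)))/(10*((-1*(-4)))))/(2*(((-1*4 + 13*(-1*(-4)))/(10*((-1*(-4))))))))*(-110 + 154) = ((-1 + (1/10)*(-4 + 13*4)/4)/(2*(((1/10)*(-4 + 13*4)/4))))*44 = ((-1 + (1/10)*(1/4)*(-4 + 52))/(2*(((1/10)*(1/4)*(-4 + 52)))))*44 = ((-1 + (1/10)*(1/4)*48)/(2*(((1/10)*(1/4)*48))))*44 = ((-1 + 6/5)/(2*(6/5)))*44 = ((1/2)*(5/6)*(1/5))*44 = (1/12)*44 = 11/3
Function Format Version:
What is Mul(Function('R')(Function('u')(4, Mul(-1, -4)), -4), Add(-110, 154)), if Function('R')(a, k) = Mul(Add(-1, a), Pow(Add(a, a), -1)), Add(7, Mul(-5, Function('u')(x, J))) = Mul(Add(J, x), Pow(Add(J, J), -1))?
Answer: Rational(11, 3) ≈ 3.6667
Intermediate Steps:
Function('u')(x, J) = Add(Rational(7, 5), Mul(Rational(-1, 10), Pow(J, -1), Add(J, x))) (Function('u')(x, J) = Add(Rational(7, 5), Mul(Rational(-1, 5), Mul(Add(J, x), Pow(Add(J, J), -1)))) = Add(Rational(7, 5), Mul(Rational(-1, 5), Mul(Add(J, x), Pow(Mul(2, J), -1)))) = Add(Rational(7, 5), Mul(Rational(-1, 5), Mul(Add(J, x), Mul(Rational(1, 2), Pow(J, -1))))) = Add(Rational(7, 5), Mul(Rational(-1, 5), Mul(Rational(1, 2), Pow(J, -1), Add(J, x)))) = Add(Rational(7, 5), Mul(Rational(-1, 10), Pow(J, -1), Add(J, x))))
Function('R')(a, k) = Mul(Rational(1, 2), Pow(a, -1), Add(-1, a)) (Function('R')(a, k) = Mul(Add(-1, a), Pow(Mul(2, a), -1)) = Mul(Add(-1, a), Mul(Rational(1, 2), Pow(a, -1))) = Mul(Rational(1, 2), Pow(a, -1), Add(-1, a)))
Mul(Function('R')(Function('u')(4, Mul(-1, -4)), -4), Add(-110, 154)) = Mul(Mul(Rational(1, 2), Pow(Mul(Rational(1, 10), Pow(Mul(-1, -4), -1), Add(Mul(-1, 4), Mul(13, Mul(-1, -4)))), -1), Add(-1, Mul(Rational(1, 10), Pow(Mul(-1, -4), -1), Add(Mul(-1, 4), Mul(13, Mul(-1, -4)))))), Add(-110, 154)) = Mul(Mul(Rational(1, 2), Pow(Mul(Rational(1, 10), Pow(4, -1), Add(-4, Mul(13, 4))), -1), Add(-1, Mul(Rational(1, 10), Pow(4, -1), Add(-4, Mul(13, 4))))), 44) = Mul(Mul(Rational(1, 2), Pow(Mul(Rational(1, 10), Rational(1, 4), Add(-4, 52)), -1), Add(-1, Mul(Rational(1, 10), Rational(1, 4), Add(-4, 52)))), 44) = Mul(Mul(Rational(1, 2), Pow(Mul(Rational(1, 10), Rational(1, 4), 48), -1), Add(-1, Mul(Rational(1, 10), Rational(1, 4), 48))), 44) = Mul(Mul(Rational(1, 2), Pow(Rational(6, 5), -1), Add(-1, Rational(6, 5))), 44) = Mul(Mul(Rational(1, 2), Rational(5, 6), Rational(1, 5)), 44) = Mul(Rational(1, 12), 44) = Rational(11, 3)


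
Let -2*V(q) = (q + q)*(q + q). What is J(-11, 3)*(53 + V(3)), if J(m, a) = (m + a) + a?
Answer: -175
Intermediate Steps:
V(q) = -2*q² (V(q) = -(q + q)*(q + q)/2 = -2*q*2*q/2 = -2*q²)
J(m, a) = m + 2*a (J(m, a) = (a + m) + a = m + 2*a)
J(-11, 3)*(53 + V(3)) = (-11 + 2*3)*(53 - 2*3²) = (-11 + 6)*(53 - 2*9) = -5*(53 - 18) = -5*35 = -175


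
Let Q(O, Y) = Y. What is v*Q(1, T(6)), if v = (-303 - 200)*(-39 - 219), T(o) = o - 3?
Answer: 389322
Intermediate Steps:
T(o) = -3 + o
v = 129774 (v = -503*(-258) = 129774)
v*Q(1, T(6)) = 129774*(-3 + 6) = 129774*3 = 389322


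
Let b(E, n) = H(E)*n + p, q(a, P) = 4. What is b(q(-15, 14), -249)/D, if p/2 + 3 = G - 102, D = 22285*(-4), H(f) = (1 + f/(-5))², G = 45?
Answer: 3249/2228500 ≈ 0.0014579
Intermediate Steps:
H(f) = (1 - f/5)² (H(f) = (1 + f*(-⅕))² = (1 - f/5)²)
D = -89140
p = -120 (p = -6 + 2*(45 - 102) = -6 + 2*(-57) = -6 - 114 = -120)
b(E, n) = -120 + n*(-5 + E)²/25 (b(E, n) = ((-5 + E)²/25)*n - 120 = n*(-5 + E)²/25 - 120 = -120 + n*(-5 + E)²/25)
b(q(-15, 14), -249)/D = (-120 + (1/25)*(-249)*(-5 + 4)²)/(-89140) = (-120 + (1/25)*(-249)*(-1)²)*(-1/89140) = (-120 + (1/25)*(-249)*1)*(-1/89140) = (-120 - 249/25)*(-1/89140) = -3249/25*(-1/89140) = 3249/2228500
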